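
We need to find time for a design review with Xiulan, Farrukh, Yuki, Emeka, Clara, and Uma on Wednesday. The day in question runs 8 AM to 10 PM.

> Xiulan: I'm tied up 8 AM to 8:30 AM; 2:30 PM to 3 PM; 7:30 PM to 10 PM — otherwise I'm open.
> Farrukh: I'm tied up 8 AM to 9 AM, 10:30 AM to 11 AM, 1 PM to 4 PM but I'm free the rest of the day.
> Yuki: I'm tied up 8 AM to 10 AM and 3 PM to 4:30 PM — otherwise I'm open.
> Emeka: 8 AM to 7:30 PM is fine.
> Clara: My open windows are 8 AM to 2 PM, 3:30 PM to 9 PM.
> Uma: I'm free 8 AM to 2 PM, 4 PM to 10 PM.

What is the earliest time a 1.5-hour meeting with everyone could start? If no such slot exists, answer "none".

11:00

Xiulan free: 08:30-14:30, 15:00-19:30 (invert busy blocks within the working day).
Farrukh free: 09:00-10:30, 11:00-13:00, 16:00-22:00 (invert busy blocks within the working day).
Yuki free: 10:00-15:00, 16:30-22:00 (invert busy blocks within the working day).
Emeka free: 08:00-19:30.
Clara free: 08:00-14:00, 15:30-21:00.
Uma free: 08:00-14:00, 16:00-22:00.
Xiulan ∩ Farrukh: 09:00-10:30, 11:00-13:00, 16:00-19:30.
Xiulan ∩ Farrukh ∩ Yuki: 10:00-10:30, 11:00-13:00, 16:30-19:30.
Xiulan ∩ Farrukh ∩ Yuki ∩ Emeka: 10:00-10:30, 11:00-13:00, 16:30-19:30.
Xiulan ∩ Farrukh ∩ Yuki ∩ Emeka ∩ Clara: 10:00-10:30, 11:00-13:00, 16:30-19:30.
Xiulan ∩ Farrukh ∩ Yuki ∩ Emeka ∩ Clara ∩ Uma: 10:00-10:30, 11:00-13:00, 16:30-19:30.
The first common window of at least 90 minutes is 11:00-13:00, so the earliest start is 11:00.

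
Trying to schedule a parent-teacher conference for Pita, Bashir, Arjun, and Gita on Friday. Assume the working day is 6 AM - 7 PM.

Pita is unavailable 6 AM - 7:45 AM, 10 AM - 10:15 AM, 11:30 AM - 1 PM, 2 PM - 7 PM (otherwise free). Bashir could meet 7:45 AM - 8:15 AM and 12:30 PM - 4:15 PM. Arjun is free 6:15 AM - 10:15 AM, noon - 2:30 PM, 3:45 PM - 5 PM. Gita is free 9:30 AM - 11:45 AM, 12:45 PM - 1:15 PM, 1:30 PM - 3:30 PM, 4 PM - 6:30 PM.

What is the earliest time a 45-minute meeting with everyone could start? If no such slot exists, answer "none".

Pita free: 07:45-10:00, 10:15-11:30, 13:00-14:00 (invert busy blocks within the working day).
Bashir free: 07:45-08:15, 12:30-16:15.
Arjun free: 06:15-10:15, 12:00-14:30, 15:45-17:00.
Gita free: 09:30-11:45, 12:45-13:15, 13:30-15:30, 16:00-18:30.
Pita ∩ Bashir: 07:45-08:15, 13:00-14:00.
Pita ∩ Bashir ∩ Arjun: 07:45-08:15, 13:00-14:00.
Pita ∩ Bashir ∩ Arjun ∩ Gita: 13:00-13:15, 13:30-14:00.
No common window is at least 45 minutes long.

none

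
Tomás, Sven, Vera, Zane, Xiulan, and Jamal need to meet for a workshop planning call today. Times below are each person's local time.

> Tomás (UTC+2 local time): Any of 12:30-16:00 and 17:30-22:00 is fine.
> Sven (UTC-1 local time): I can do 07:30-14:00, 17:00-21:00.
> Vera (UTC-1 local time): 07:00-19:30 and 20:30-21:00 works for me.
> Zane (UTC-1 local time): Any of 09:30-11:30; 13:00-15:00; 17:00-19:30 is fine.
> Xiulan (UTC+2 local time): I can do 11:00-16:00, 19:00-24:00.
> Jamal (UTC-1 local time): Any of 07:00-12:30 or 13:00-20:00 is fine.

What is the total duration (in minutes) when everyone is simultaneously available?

Tomás in UTC: 10:30-14:00, 15:30-20:00 (subtract 2h to convert from UTC+2).
Sven in UTC: 08:30-15:00, 18:00-22:00 (add 1h to convert from UTC-1).
Vera in UTC: 08:00-20:30, 21:30-22:00 (add 1h to convert from UTC-1).
Zane in UTC: 10:30-12:30, 14:00-16:00, 18:00-20:30 (add 1h to convert from UTC-1).
Xiulan in UTC: 09:00-14:00, 17:00-22:00 (subtract 2h to convert from UTC+2).
Jamal in UTC: 08:00-13:30, 14:00-21:00 (add 1h to convert from UTC-1).
Tomás ∩ Sven: 10:30-14:00, 18:00-20:00.
Tomás ∩ Sven ∩ Vera: 10:30-14:00, 18:00-20:00.
Tomás ∩ Sven ∩ Vera ∩ Zane: 10:30-12:30, 18:00-20:00.
Tomás ∩ Sven ∩ Vera ∩ Zane ∩ Xiulan: 10:30-12:30, 18:00-20:00.
Tomás ∩ Sven ∩ Vera ∩ Zane ∩ Xiulan ∩ Jamal: 10:30-12:30, 18:00-20:00.
Those are the intersection windows.
Summing the common windows: 120 + 120 = 240 minutes.

240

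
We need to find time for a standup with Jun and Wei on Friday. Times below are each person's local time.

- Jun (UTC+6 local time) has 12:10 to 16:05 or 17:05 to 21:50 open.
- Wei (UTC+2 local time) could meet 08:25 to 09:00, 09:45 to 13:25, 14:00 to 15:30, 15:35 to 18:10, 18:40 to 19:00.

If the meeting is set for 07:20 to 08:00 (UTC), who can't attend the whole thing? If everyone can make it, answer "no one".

Jun in UTC: 06:10-10:05, 11:05-15:50 (subtract 6h to convert from UTC+6).
Wei in UTC: 06:25-07:00, 07:45-11:25, 12:00-13:30, 13:35-16:10, 16:40-17:00 (subtract 2h to convert from UTC+2).
Jun: free for 07:20-08:00. Wei: not fully free for 07:20-08:00.

Wei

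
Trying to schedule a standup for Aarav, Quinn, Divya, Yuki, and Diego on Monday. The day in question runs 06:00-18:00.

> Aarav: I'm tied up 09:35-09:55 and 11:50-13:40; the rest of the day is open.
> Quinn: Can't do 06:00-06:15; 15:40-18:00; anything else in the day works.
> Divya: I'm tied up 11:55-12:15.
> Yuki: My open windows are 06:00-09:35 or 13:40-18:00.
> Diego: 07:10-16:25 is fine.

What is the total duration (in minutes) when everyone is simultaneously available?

265

Aarav free: 06:00-09:35, 09:55-11:50, 13:40-18:00 (invert busy blocks within the working day).
Quinn free: 06:15-15:40 (invert busy blocks within the working day).
Divya free: 06:00-11:55, 12:15-18:00 (invert busy blocks within the working day).
Yuki free: 06:00-09:35, 13:40-18:00.
Diego free: 07:10-16:25.
Aarav ∩ Quinn: 06:15-09:35, 09:55-11:50, 13:40-15:40.
Aarav ∩ Quinn ∩ Divya: 06:15-09:35, 09:55-11:50, 13:40-15:40.
Aarav ∩ Quinn ∩ Divya ∩ Yuki: 06:15-09:35, 13:40-15:40.
Aarav ∩ Quinn ∩ Divya ∩ Yuki ∩ Diego: 07:10-09:35, 13:40-15:40.
Summing the common windows: 145 + 120 = 265 minutes.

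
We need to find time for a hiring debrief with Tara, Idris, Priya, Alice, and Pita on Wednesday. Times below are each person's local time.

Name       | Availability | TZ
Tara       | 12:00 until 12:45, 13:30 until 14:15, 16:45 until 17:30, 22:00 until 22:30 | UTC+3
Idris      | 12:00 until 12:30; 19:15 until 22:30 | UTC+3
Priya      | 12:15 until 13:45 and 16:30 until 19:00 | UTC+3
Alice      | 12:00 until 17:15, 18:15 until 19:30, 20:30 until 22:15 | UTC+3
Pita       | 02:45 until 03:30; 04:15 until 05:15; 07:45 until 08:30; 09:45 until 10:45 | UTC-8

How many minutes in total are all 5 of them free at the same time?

Tara in UTC: 09:00-09:45, 10:30-11:15, 13:45-14:30, 19:00-19:30 (subtract 3h to convert from UTC+3).
Idris in UTC: 09:00-09:30, 16:15-19:30 (subtract 3h to convert from UTC+3).
Priya in UTC: 09:15-10:45, 13:30-16:00 (subtract 3h to convert from UTC+3).
Alice in UTC: 09:00-14:15, 15:15-16:30, 17:30-19:15 (subtract 3h to convert from UTC+3).
Pita in UTC: 10:45-11:30, 12:15-13:15, 15:45-16:30, 17:45-18:45 (add 8h to convert from UTC-8).
Tara ∩ Idris: 09:00-09:30, 19:00-19:30.
Tara ∩ Idris ∩ Priya: 09:15-09:30.
Tara ∩ Idris ∩ Priya ∩ Alice: 09:15-09:30.
Tara ∩ Idris ∩ Priya ∩ Alice ∩ Pita: ∅.
There is no time when everyone is free.
There is no common window, so the total is 0 minutes.

0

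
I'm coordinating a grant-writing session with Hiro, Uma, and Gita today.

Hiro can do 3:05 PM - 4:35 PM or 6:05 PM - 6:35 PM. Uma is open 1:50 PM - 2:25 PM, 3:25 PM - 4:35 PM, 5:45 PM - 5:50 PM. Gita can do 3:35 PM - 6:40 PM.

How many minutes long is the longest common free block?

60

Hiro ∩ Uma: 15:25-16:35.
Hiro ∩ Uma ∩ Gita: 15:35-16:35.
The longest is 15:35-16:35 at 60 minutes.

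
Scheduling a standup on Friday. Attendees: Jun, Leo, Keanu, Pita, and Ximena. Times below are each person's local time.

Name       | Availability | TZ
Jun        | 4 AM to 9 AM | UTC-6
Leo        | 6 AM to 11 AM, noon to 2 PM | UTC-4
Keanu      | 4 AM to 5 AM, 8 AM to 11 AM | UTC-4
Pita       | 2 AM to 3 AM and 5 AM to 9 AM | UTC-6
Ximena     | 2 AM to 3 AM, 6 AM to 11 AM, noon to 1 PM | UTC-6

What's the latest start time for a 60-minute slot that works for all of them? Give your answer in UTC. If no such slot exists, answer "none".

14:00

Jun in UTC: 10:00-15:00 (add 6h to convert from UTC-6).
Leo in UTC: 10:00-15:00, 16:00-18:00 (add 4h to convert from UTC-4).
Keanu in UTC: 08:00-09:00, 12:00-15:00 (add 4h to convert from UTC-4).
Pita in UTC: 08:00-09:00, 11:00-15:00 (add 6h to convert from UTC-6).
Ximena in UTC: 08:00-09:00, 12:00-17:00, 18:00-19:00 (add 6h to convert from UTC-6).
Jun ∩ Leo: 10:00-15:00.
Jun ∩ Leo ∩ Keanu: 12:00-15:00.
Jun ∩ Leo ∩ Keanu ∩ Pita: 12:00-15:00.
Jun ∩ Leo ∩ Keanu ∩ Pita ∩ Ximena: 12:00-15:00.
So the common availability across everyone is 12:00-15:00.
The last common window of at least 60 minutes is 12:00-15:00; a 60-minute meeting can start as late as 14:00 and still end by 15:00.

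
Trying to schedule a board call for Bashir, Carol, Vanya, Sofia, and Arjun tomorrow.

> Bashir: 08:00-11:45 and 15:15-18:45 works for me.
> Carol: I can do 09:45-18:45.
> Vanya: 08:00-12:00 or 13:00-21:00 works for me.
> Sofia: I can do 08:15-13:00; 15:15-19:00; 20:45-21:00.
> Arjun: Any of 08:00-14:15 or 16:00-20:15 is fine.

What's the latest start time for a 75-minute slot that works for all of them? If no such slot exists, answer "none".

17:30

Bashir ∩ Carol: 09:45-11:45, 15:15-18:45.
Bashir ∩ Carol ∩ Vanya: 09:45-11:45, 15:15-18:45.
Bashir ∩ Carol ∩ Vanya ∩ Sofia: 09:45-11:45, 15:15-18:45.
Bashir ∩ Carol ∩ Vanya ∩ Sofia ∩ Arjun: 09:45-11:45, 16:00-18:45.
The last common window of at least 75 minutes is 16:00-18:45; a 75-minute meeting can start as late as 17:30 and still end by 18:45.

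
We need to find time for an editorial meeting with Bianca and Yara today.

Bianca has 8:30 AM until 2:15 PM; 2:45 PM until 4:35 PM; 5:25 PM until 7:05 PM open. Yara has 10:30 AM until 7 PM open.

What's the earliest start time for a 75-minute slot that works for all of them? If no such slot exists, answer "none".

10:30

Bianca ∩ Yara: 10:30-14:15, 14:45-16:35, 17:25-19:00.
Those are the intersection windows.
The first common window of at least 75 minutes is 10:30-14:15, so the earliest start is 10:30.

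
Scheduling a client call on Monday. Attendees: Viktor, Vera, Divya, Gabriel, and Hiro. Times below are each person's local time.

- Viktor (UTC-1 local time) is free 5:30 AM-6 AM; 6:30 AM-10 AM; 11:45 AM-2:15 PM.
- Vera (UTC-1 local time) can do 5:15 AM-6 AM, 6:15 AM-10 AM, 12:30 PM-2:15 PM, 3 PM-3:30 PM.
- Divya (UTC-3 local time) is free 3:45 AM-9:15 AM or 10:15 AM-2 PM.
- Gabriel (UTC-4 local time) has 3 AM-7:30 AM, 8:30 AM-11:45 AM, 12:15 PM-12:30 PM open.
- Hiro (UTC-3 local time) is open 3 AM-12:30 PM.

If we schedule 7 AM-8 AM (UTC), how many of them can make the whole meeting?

3

Viktor in UTC: 06:30-07:00, 07:30-11:00, 12:45-15:15 (add 1h to convert from UTC-1).
Vera in UTC: 06:15-07:00, 07:15-11:00, 13:30-15:15, 16:00-16:30 (add 1h to convert from UTC-1).
Divya in UTC: 06:45-12:15, 13:15-17:00 (add 3h to convert from UTC-3).
Gabriel in UTC: 07:00-11:30, 12:30-15:45, 16:15-16:30 (add 4h to convert from UTC-4).
Hiro in UTC: 06:00-15:30 (add 3h to convert from UTC-3).
Divya, Gabriel, and Hiro can make the full 07:00-08:00 slot — that's 3.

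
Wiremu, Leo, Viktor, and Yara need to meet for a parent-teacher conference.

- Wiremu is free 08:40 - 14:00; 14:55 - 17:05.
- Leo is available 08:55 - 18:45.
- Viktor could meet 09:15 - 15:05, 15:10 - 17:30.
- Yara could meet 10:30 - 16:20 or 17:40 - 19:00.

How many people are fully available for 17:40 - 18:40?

Leo and Yara can make the full 17:40-18:40 slot — that's 2.

2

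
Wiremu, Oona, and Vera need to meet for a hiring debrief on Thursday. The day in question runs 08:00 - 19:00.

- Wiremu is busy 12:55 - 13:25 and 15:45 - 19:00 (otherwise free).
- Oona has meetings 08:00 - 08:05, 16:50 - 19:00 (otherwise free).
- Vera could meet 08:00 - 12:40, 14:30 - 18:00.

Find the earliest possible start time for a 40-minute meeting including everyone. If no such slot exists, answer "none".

Wiremu free: 08:00-12:55, 13:25-15:45 (invert busy blocks within the working day).
Oona free: 08:05-16:50 (invert busy blocks within the working day).
Vera free: 08:00-12:40, 14:30-18:00.
Wiremu ∩ Oona: 08:05-12:55, 13:25-15:45.
Wiremu ∩ Oona ∩ Vera: 08:05-12:40, 14:30-15:45.
The first common window of at least 40 minutes is 08:05-12:40, so the earliest start is 08:05.

08:05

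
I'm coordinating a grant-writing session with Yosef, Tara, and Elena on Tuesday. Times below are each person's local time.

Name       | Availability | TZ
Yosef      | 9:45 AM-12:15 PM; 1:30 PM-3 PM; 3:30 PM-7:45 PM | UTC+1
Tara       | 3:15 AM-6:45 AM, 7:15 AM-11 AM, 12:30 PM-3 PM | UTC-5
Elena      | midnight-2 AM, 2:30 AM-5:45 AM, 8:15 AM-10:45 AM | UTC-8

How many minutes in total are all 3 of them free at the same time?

270

Yosef in UTC: 08:45-11:15, 12:30-14:00, 14:30-18:45 (subtract 1h to convert from UTC+1).
Tara in UTC: 08:15-11:45, 12:15-16:00, 17:30-20:00 (add 5h to convert from UTC-5).
Elena in UTC: 08:00-10:00, 10:30-13:45, 16:15-18:45 (add 8h to convert from UTC-8).
Yosef ∩ Tara: 08:45-11:15, 12:30-14:00, 14:30-16:00, 17:30-18:45.
Yosef ∩ Tara ∩ Elena: 08:45-10:00, 10:30-11:15, 12:30-13:45, 17:30-18:45.
Summing the common windows: 75 + 45 + 75 + 75 = 270 minutes.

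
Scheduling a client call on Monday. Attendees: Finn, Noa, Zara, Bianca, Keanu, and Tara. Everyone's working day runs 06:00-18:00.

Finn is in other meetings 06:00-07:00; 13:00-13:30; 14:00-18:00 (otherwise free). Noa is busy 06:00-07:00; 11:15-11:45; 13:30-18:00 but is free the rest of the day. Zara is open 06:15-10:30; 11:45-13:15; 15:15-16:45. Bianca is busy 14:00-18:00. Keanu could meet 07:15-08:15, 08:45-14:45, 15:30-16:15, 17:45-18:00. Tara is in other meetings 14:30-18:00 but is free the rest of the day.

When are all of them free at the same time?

Finn free: 07:00-13:00, 13:30-14:00 (invert busy blocks within the working day).
Noa free: 07:00-11:15, 11:45-13:30 (invert busy blocks within the working day).
Zara free: 06:15-10:30, 11:45-13:15, 15:15-16:45.
Bianca free: 06:00-14:00 (invert busy blocks within the working day).
Keanu free: 07:15-08:15, 08:45-14:45, 15:30-16:15, 17:45-18:00.
Tara free: 06:00-14:30 (invert busy blocks within the working day).
Finn ∩ Noa: 07:00-11:15, 11:45-13:00.
Finn ∩ Noa ∩ Zara: 07:00-10:30, 11:45-13:00.
Finn ∩ Noa ∩ Zara ∩ Bianca: 07:00-10:30, 11:45-13:00.
Finn ∩ Noa ∩ Zara ∩ Bianca ∩ Keanu: 07:15-08:15, 08:45-10:30, 11:45-13:00.
Finn ∩ Noa ∩ Zara ∩ Bianca ∩ Keanu ∩ Tara: 07:15-08:15, 08:45-10:30, 11:45-13:00.

07:15-08:15, 08:45-10:30, 11:45-13:00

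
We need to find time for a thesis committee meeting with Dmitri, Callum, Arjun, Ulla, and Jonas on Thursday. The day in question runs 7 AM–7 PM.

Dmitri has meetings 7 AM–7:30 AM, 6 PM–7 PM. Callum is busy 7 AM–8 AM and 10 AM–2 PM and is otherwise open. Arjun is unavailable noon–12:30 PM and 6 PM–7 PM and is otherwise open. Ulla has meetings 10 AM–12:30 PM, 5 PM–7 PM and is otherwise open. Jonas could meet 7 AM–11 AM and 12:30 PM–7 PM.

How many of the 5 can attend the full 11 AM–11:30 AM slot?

2

Dmitri free: 07:30-18:00 (invert busy blocks within the working day).
Callum free: 08:00-10:00, 14:00-19:00 (invert busy blocks within the working day).
Arjun free: 07:00-12:00, 12:30-18:00 (invert busy blocks within the working day).
Ulla free: 07:00-10:00, 12:30-17:00 (invert busy blocks within the working day).
Jonas free: 07:00-11:00, 12:30-19:00.
Dmitri and Arjun can make the full 11:00-11:30 slot — that's 2.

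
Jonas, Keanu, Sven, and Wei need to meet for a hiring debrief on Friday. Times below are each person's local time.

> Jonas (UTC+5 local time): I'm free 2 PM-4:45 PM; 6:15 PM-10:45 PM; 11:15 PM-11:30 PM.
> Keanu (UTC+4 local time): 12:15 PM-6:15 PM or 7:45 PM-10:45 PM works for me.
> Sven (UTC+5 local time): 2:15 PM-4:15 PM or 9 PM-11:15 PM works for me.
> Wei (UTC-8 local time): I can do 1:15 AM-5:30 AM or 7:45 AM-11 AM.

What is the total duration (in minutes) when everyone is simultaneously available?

Jonas in UTC: 09:00-11:45, 13:15-17:45, 18:15-18:30 (subtract 5h to convert from UTC+5).
Keanu in UTC: 08:15-14:15, 15:45-18:45 (subtract 4h to convert from UTC+4).
Sven in UTC: 09:15-11:15, 16:00-18:15 (subtract 5h to convert from UTC+5).
Wei in UTC: 09:15-13:30, 15:45-19:00 (add 8h to convert from UTC-8).
Jonas ∩ Keanu: 09:00-11:45, 13:15-14:15, 15:45-17:45, 18:15-18:30.
Jonas ∩ Keanu ∩ Sven: 09:15-11:15, 16:00-17:45.
Jonas ∩ Keanu ∩ Sven ∩ Wei: 09:15-11:15, 16:00-17:45.
Those are the intersection windows.
Summing the common windows: 120 + 105 = 225 minutes.

225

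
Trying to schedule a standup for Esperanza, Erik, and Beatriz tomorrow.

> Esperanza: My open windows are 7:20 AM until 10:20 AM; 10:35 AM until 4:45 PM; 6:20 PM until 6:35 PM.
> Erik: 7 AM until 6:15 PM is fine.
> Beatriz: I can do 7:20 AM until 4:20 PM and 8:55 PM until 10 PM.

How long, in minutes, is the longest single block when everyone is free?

345

Esperanza ∩ Erik: 07:20-10:20, 10:35-16:45.
Esperanza ∩ Erik ∩ Beatriz: 07:20-10:20, 10:35-16:20.
The longest is 10:35-16:20 at 345 minutes.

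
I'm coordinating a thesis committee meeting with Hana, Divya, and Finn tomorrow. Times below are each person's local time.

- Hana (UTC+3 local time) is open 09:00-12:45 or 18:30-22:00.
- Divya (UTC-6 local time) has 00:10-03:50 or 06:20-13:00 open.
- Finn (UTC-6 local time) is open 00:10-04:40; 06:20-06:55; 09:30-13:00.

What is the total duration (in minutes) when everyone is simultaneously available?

425

Hana in UTC: 06:00-09:45, 15:30-19:00 (subtract 3h to convert from UTC+3).
Divya in UTC: 06:10-09:50, 12:20-19:00 (add 6h to convert from UTC-6).
Finn in UTC: 06:10-10:40, 12:20-12:55, 15:30-19:00 (add 6h to convert from UTC-6).
Hana ∩ Divya: 06:10-09:45, 15:30-19:00.
Hana ∩ Divya ∩ Finn: 06:10-09:45, 15:30-19:00.
Those are the intersection windows.
Summing the common windows: 215 + 210 = 425 minutes.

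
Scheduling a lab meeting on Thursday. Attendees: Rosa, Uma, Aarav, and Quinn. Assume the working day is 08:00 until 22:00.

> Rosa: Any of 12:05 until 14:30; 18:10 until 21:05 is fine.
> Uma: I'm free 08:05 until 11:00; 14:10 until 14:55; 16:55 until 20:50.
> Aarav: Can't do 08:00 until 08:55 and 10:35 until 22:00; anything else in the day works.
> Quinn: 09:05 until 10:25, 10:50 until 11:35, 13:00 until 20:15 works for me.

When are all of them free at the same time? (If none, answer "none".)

Rosa free: 12:05-14:30, 18:10-21:05.
Uma free: 08:05-11:00, 14:10-14:55, 16:55-20:50.
Aarav free: 08:55-10:35 (invert busy blocks within the working day).
Quinn free: 09:05-10:25, 10:50-11:35, 13:00-20:15.
Rosa ∩ Uma: 14:10-14:30, 18:10-20:50.
Rosa ∩ Uma ∩ Aarav: ∅.
Rosa ∩ Uma ∩ Aarav ∩ Quinn: ∅.
There is no time when everyone is free.

none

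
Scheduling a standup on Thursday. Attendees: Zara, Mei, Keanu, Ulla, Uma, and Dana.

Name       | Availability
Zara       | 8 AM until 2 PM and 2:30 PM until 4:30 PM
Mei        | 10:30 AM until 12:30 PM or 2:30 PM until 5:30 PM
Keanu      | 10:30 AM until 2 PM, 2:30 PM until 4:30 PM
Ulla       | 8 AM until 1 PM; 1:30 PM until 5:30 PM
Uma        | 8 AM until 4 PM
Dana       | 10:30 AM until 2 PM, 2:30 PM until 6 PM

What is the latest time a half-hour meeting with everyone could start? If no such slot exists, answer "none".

15:30

Zara ∩ Mei: 10:30-12:30, 14:30-16:30.
Zara ∩ Mei ∩ Keanu: 10:30-12:30, 14:30-16:30.
Zara ∩ Mei ∩ Keanu ∩ Ulla: 10:30-12:30, 14:30-16:30.
Zara ∩ Mei ∩ Keanu ∩ Ulla ∩ Uma: 10:30-12:30, 14:30-16:00.
Zara ∩ Mei ∩ Keanu ∩ Ulla ∩ Uma ∩ Dana: 10:30-12:30, 14:30-16:00.
So the common availability across everyone is 10:30-12:30, 14:30-16:00.
The last common window of at least 30 minutes is 14:30-16:00; a 30-minute meeting can start as late as 15:30 and still end by 16:00.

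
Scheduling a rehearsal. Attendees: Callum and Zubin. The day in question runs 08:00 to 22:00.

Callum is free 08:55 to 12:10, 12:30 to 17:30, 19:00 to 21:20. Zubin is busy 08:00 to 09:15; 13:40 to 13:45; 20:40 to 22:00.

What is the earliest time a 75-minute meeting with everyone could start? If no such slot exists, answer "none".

09:15

Callum free: 08:55-12:10, 12:30-17:30, 19:00-21:20.
Zubin free: 09:15-13:40, 13:45-20:40 (invert busy blocks within the working day).
Callum ∩ Zubin: 09:15-12:10, 12:30-13:40, 13:45-17:30, 19:00-20:40.
The first common window of at least 75 minutes is 09:15-12:10, so the earliest start is 09:15.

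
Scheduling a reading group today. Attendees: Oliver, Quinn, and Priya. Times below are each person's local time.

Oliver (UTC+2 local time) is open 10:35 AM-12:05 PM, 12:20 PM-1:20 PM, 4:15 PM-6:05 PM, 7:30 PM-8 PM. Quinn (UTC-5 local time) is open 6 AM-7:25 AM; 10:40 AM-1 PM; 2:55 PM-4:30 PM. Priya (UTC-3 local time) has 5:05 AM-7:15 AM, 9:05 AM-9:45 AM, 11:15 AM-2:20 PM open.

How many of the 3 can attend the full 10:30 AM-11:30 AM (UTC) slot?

0

Oliver in UTC: 08:35-10:05, 10:20-11:20, 14:15-16:05, 17:30-18:00 (subtract 2h to convert from UTC+2).
Quinn in UTC: 11:00-12:25, 15:40-18:00, 19:55-21:30 (add 5h to convert from UTC-5).
Priya in UTC: 08:05-10:15, 12:05-12:45, 14:15-17:20 (add 3h to convert from UTC-3).
nobody can make the full 10:30-11:30 slot — that's 0.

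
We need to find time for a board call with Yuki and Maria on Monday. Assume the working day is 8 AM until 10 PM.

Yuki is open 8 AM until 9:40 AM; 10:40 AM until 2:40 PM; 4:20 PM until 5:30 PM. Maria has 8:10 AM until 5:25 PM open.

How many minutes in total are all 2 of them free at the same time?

395

Yuki ∩ Maria: 08:10-09:40, 10:40-14:40, 16:20-17:25.
Those are the intersection windows.
Summing the common windows: 90 + 240 + 65 = 395 minutes.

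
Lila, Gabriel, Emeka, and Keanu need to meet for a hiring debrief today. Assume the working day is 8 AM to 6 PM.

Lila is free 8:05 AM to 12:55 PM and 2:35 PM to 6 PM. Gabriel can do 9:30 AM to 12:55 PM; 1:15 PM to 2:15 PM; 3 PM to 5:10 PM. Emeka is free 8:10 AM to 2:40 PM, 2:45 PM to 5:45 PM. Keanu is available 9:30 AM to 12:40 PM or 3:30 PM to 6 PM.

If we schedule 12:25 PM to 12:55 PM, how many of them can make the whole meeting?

Lila, Gabriel, and Emeka can make the full 12:25-12:55 slot — that's 3.

3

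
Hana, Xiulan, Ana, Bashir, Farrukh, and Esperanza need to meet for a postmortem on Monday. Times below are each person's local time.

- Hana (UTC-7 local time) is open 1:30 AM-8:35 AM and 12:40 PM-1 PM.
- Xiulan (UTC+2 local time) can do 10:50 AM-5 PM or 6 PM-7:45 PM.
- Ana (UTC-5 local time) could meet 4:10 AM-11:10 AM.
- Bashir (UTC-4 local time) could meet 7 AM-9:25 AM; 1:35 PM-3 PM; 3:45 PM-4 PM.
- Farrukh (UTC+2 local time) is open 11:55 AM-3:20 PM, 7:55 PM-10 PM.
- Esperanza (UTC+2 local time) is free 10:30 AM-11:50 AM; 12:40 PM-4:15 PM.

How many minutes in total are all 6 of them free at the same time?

Hana in UTC: 08:30-15:35, 19:40-20:00 (add 7h to convert from UTC-7).
Xiulan in UTC: 08:50-15:00, 16:00-17:45 (subtract 2h to convert from UTC+2).
Ana in UTC: 09:10-16:10 (add 5h to convert from UTC-5).
Bashir in UTC: 11:00-13:25, 17:35-19:00, 19:45-20:00 (add 4h to convert from UTC-4).
Farrukh in UTC: 09:55-13:20, 17:55-20:00 (subtract 2h to convert from UTC+2).
Esperanza in UTC: 08:30-09:50, 10:40-14:15 (subtract 2h to convert from UTC+2).
Hana ∩ Xiulan: 08:50-15:00.
Hana ∩ Xiulan ∩ Ana: 09:10-15:00.
Hana ∩ Xiulan ∩ Ana ∩ Bashir: 11:00-13:25.
Hana ∩ Xiulan ∩ Ana ∩ Bashir ∩ Farrukh: 11:00-13:20.
Hana ∩ Xiulan ∩ Ana ∩ Bashir ∩ Farrukh ∩ Esperanza: 11:00-13:20.
That's a single block of 140 minutes.

140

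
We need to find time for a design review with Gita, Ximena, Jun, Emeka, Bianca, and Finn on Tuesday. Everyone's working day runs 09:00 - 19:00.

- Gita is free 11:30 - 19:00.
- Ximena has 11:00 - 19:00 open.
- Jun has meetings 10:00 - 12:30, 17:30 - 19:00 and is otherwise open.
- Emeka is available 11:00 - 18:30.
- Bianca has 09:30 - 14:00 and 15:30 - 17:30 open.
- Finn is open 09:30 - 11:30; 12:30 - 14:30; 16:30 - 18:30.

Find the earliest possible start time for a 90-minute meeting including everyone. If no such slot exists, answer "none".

Gita free: 11:30-19:00.
Ximena free: 11:00-19:00.
Jun free: 09:00-10:00, 12:30-17:30 (invert busy blocks within the working day).
Emeka free: 11:00-18:30.
Bianca free: 09:30-14:00, 15:30-17:30.
Finn free: 09:30-11:30, 12:30-14:30, 16:30-18:30.
Gita ∩ Ximena: 11:30-19:00.
Gita ∩ Ximena ∩ Jun: 12:30-17:30.
Gita ∩ Ximena ∩ Jun ∩ Emeka: 12:30-17:30.
Gita ∩ Ximena ∩ Jun ∩ Emeka ∩ Bianca: 12:30-14:00, 15:30-17:30.
Gita ∩ Ximena ∩ Jun ∩ Emeka ∩ Bianca ∩ Finn: 12:30-14:00, 16:30-17:30.
Those are the intersection windows.
The first common window of at least 90 minutes is 12:30-14:00, so the earliest start is 12:30.

12:30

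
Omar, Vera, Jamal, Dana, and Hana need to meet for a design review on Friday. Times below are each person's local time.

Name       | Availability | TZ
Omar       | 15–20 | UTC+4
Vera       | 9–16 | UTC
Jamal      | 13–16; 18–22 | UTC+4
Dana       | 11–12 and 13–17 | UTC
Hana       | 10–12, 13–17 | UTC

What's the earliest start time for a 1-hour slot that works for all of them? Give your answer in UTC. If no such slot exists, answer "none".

Omar in UTC: 11:00-16:00 (subtract 4h to convert from UTC+4).
Vera in UTC: 09:00-16:00.
Jamal in UTC: 09:00-12:00, 14:00-18:00 (subtract 4h to convert from UTC+4).
Dana in UTC: 11:00-12:00, 13:00-17:00.
Hana in UTC: 10:00-12:00, 13:00-17:00.
Omar ∩ Vera: 11:00-16:00.
Omar ∩ Vera ∩ Jamal: 11:00-12:00, 14:00-16:00.
Omar ∩ Vera ∩ Jamal ∩ Dana: 11:00-12:00, 14:00-16:00.
Omar ∩ Vera ∩ Jamal ∩ Dana ∩ Hana: 11:00-12:00, 14:00-16:00.
Those are the intersection windows.
The first common window of at least 60 minutes is 11:00-12:00, so the earliest start is 11:00.

11:00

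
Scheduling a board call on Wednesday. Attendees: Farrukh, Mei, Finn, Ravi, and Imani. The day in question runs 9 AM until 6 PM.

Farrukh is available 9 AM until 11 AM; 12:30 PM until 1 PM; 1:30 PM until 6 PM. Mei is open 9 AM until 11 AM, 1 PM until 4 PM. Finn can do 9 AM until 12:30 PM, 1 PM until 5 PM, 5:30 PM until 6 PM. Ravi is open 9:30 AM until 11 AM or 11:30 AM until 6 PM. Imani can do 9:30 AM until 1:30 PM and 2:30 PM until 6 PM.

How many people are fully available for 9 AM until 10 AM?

3

Farrukh, Mei, and Finn can make the full 09:00-10:00 slot — that's 3.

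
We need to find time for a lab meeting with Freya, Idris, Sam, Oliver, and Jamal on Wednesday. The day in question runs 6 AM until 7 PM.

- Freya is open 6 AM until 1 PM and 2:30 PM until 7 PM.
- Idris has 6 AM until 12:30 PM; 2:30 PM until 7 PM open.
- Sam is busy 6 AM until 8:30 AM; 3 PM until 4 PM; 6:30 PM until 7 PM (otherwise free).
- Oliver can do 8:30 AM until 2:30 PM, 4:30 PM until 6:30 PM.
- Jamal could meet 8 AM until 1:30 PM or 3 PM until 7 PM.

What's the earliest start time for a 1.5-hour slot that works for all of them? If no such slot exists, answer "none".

Freya free: 06:00-13:00, 14:30-19:00.
Idris free: 06:00-12:30, 14:30-19:00.
Sam free: 08:30-15:00, 16:00-18:30 (invert busy blocks within the working day).
Oliver free: 08:30-14:30, 16:30-18:30.
Jamal free: 08:00-13:30, 15:00-19:00.
Freya ∩ Idris: 06:00-12:30, 14:30-19:00.
Freya ∩ Idris ∩ Sam: 08:30-12:30, 14:30-15:00, 16:00-18:30.
Freya ∩ Idris ∩ Sam ∩ Oliver: 08:30-12:30, 16:30-18:30.
Freya ∩ Idris ∩ Sam ∩ Oliver ∩ Jamal: 08:30-12:30, 16:30-18:30.
The first common window of at least 90 minutes is 08:30-12:30, so the earliest start is 08:30.

08:30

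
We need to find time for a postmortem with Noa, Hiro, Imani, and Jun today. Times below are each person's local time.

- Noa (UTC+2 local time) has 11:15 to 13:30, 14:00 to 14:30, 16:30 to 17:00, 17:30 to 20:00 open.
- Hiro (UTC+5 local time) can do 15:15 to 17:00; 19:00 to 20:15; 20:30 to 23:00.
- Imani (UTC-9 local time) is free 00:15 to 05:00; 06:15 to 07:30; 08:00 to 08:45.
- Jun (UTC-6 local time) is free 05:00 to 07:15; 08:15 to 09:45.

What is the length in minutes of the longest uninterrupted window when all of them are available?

30

Noa in UTC: 09:15-11:30, 12:00-12:30, 14:30-15:00, 15:30-18:00 (subtract 2h to convert from UTC+2).
Hiro in UTC: 10:15-12:00, 14:00-15:15, 15:30-18:00 (subtract 5h to convert from UTC+5).
Imani in UTC: 09:15-14:00, 15:15-16:30, 17:00-17:45 (add 9h to convert from UTC-9).
Jun in UTC: 11:00-13:15, 14:15-15:45 (add 6h to convert from UTC-6).
Noa ∩ Hiro: 10:15-11:30, 14:30-15:00, 15:30-18:00.
Noa ∩ Hiro ∩ Imani: 10:15-11:30, 15:30-16:30, 17:00-17:45.
Noa ∩ Hiro ∩ Imani ∩ Jun: 11:00-11:30, 15:30-15:45.
The longest is 11:00-11:30 at 30 minutes.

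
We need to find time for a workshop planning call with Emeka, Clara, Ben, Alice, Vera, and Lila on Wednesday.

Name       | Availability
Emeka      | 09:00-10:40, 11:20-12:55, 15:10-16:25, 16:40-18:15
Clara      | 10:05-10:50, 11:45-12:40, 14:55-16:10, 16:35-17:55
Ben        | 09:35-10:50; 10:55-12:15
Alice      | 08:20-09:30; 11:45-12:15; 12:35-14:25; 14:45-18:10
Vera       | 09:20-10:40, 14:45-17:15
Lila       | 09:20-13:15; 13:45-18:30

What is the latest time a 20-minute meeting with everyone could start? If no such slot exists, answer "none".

none

Emeka ∩ Clara: 10:05-10:40, 11:45-12:40, 15:10-16:10, 16:40-17:55.
Emeka ∩ Clara ∩ Ben: 10:05-10:40, 11:45-12:15.
Emeka ∩ Clara ∩ Ben ∩ Alice: 11:45-12:15.
Emeka ∩ Clara ∩ Ben ∩ Alice ∩ Vera: ∅.
Emeka ∩ Clara ∩ Ben ∩ Alice ∩ Vera ∩ Lila: ∅.
There is no time when everyone is free.
No common window is at least 20 minutes long.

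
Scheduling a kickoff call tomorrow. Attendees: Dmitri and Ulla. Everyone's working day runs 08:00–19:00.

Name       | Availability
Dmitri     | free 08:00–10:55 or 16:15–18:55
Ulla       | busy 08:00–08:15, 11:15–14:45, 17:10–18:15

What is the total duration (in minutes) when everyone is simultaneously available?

Dmitri free: 08:00-10:55, 16:15-18:55.
Ulla free: 08:15-11:15, 14:45-17:10, 18:15-19:00 (invert busy blocks within the working day).
Dmitri ∩ Ulla: 08:15-10:55, 16:15-17:10, 18:15-18:55.
Summing the common windows: 160 + 55 + 40 = 255 minutes.

255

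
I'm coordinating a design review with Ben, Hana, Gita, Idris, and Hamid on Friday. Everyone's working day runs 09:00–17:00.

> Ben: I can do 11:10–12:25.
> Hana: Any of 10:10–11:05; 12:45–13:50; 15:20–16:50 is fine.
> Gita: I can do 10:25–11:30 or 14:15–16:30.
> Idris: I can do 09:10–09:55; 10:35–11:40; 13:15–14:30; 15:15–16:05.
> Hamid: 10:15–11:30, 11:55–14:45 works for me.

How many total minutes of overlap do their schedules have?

Ben ∩ Hana: ∅.
Ben ∩ Hana ∩ Gita: ∅.
Ben ∩ Hana ∩ Gita ∩ Idris: ∅.
Ben ∩ Hana ∩ Gita ∩ Idris ∩ Hamid: ∅.
There is no time when everyone is free.
There is no common window, so the total is 0 minutes.

0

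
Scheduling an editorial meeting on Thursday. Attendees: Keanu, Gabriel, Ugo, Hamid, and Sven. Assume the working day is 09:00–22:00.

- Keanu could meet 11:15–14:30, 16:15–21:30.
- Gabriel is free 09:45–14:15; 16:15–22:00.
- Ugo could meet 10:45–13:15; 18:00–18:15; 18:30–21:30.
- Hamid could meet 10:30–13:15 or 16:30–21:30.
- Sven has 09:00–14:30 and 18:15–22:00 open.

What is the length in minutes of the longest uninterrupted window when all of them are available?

Keanu ∩ Gabriel: 11:15-14:15, 16:15-21:30.
Keanu ∩ Gabriel ∩ Ugo: 11:15-13:15, 18:00-18:15, 18:30-21:30.
Keanu ∩ Gabriel ∩ Ugo ∩ Hamid: 11:15-13:15, 18:00-18:15, 18:30-21:30.
Keanu ∩ Gabriel ∩ Ugo ∩ Hamid ∩ Sven: 11:15-13:15, 18:30-21:30.
So the common availability across everyone is 11:15-13:15, 18:30-21:30.
The longest is 18:30-21:30 at 180 minutes.

180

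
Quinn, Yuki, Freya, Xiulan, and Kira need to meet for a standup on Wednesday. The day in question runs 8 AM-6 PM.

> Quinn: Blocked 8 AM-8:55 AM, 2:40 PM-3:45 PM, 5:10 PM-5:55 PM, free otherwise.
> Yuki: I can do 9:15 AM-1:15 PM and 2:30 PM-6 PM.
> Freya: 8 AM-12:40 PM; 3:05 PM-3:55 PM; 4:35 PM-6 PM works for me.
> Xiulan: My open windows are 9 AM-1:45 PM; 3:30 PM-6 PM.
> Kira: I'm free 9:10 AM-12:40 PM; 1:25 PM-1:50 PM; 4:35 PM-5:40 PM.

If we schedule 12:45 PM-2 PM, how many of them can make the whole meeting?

Quinn free: 08:55-14:40, 15:45-17:10, 17:55-18:00 (invert busy blocks within the working day).
Yuki free: 09:15-13:15, 14:30-18:00.
Freya free: 08:00-12:40, 15:05-15:55, 16:35-18:00.
Xiulan free: 09:00-13:45, 15:30-18:00.
Kira free: 09:10-12:40, 13:25-13:50, 16:35-17:40.
Quinn can make the full 12:45-14:00 slot — that's 1.

1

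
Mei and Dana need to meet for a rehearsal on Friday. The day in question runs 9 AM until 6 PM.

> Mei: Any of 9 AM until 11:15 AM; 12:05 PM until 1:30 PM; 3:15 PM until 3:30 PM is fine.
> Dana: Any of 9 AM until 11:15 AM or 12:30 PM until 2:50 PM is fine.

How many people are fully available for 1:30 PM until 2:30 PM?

1

Dana can make the full 13:30-14:30 slot — that's 1.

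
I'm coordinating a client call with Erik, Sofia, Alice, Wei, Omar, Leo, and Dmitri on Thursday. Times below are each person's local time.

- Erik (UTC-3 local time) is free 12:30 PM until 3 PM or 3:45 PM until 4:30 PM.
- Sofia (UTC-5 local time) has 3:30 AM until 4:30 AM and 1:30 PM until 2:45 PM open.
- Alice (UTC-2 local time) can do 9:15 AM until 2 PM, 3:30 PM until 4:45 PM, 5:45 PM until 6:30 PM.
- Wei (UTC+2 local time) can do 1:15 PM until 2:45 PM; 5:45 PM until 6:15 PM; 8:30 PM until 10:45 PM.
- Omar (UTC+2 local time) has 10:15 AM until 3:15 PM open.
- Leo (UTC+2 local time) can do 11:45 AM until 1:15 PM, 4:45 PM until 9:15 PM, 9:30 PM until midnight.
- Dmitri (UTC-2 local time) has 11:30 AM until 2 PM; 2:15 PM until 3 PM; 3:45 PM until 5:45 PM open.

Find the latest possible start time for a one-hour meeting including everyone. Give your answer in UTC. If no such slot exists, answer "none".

none

Erik in UTC: 15:30-18:00, 18:45-19:30 (add 3h to convert from UTC-3).
Sofia in UTC: 08:30-09:30, 18:30-19:45 (add 5h to convert from UTC-5).
Alice in UTC: 11:15-16:00, 17:30-18:45, 19:45-20:30 (add 2h to convert from UTC-2).
Wei in UTC: 11:15-12:45, 15:45-16:15, 18:30-20:45 (subtract 2h to convert from UTC+2).
Omar in UTC: 08:15-13:15 (subtract 2h to convert from UTC+2).
Leo in UTC: 09:45-11:15, 14:45-19:15, 19:30-22:00 (subtract 2h to convert from UTC+2).
Dmitri in UTC: 13:30-16:00, 16:15-17:00, 17:45-19:45 (add 2h to convert from UTC-2).
Erik ∩ Sofia: 18:45-19:30.
Erik ∩ Sofia ∩ Alice: ∅.
Erik ∩ Sofia ∩ Alice ∩ Wei: ∅.
Erik ∩ Sofia ∩ Alice ∩ Wei ∩ Omar: ∅.
Erik ∩ Sofia ∩ Alice ∩ Wei ∩ Omar ∩ Leo: ∅.
Erik ∩ Sofia ∩ Alice ∩ Wei ∩ Omar ∩ Leo ∩ Dmitri: ∅.
There is no time when everyone is free.
No common window is at least 60 minutes long.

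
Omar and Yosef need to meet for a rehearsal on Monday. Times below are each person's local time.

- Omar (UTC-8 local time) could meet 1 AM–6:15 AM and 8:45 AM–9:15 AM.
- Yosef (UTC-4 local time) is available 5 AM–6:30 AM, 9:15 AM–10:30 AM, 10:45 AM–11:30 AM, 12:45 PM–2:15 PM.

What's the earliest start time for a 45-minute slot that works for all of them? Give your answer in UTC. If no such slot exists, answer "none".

09:00

Omar in UTC: 09:00-14:15, 16:45-17:15 (add 8h to convert from UTC-8).
Yosef in UTC: 09:00-10:30, 13:15-14:30, 14:45-15:30, 16:45-18:15 (add 4h to convert from UTC-4).
Omar ∩ Yosef: 09:00-10:30, 13:15-14:15, 16:45-17:15.
The first common window of at least 45 minutes is 09:00-10:30, so the earliest start is 09:00.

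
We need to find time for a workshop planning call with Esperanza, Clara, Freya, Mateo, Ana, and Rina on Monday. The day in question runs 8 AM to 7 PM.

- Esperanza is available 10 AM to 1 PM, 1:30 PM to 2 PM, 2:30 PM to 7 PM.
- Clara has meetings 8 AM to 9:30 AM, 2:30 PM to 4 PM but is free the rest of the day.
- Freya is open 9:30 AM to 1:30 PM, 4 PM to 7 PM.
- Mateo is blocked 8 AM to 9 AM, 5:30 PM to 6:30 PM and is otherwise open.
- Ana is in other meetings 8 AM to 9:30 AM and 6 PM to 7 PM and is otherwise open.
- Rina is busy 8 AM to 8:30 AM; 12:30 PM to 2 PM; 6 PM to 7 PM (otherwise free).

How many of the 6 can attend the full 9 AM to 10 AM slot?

2

Esperanza free: 10:00-13:00, 13:30-14:00, 14:30-19:00.
Clara free: 09:30-14:30, 16:00-19:00 (invert busy blocks within the working day).
Freya free: 09:30-13:30, 16:00-19:00.
Mateo free: 09:00-17:30, 18:30-19:00 (invert busy blocks within the working day).
Ana free: 09:30-18:00 (invert busy blocks within the working day).
Rina free: 08:30-12:30, 14:00-18:00 (invert busy blocks within the working day).
Mateo and Rina can make the full 09:00-10:00 slot — that's 2.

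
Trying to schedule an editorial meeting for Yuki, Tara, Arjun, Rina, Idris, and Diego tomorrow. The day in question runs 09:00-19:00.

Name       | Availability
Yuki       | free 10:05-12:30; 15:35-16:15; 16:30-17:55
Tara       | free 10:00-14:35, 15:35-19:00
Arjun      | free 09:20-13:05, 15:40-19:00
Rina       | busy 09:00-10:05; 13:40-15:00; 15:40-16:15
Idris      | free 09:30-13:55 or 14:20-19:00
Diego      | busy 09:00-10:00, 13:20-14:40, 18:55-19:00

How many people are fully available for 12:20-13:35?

3

Yuki free: 10:05-12:30, 15:35-16:15, 16:30-17:55.
Tara free: 10:00-14:35, 15:35-19:00.
Arjun free: 09:20-13:05, 15:40-19:00.
Rina free: 10:05-13:40, 15:00-15:40, 16:15-19:00 (invert busy blocks within the working day).
Idris free: 09:30-13:55, 14:20-19:00.
Diego free: 10:00-13:20, 14:40-18:55 (invert busy blocks within the working day).
Tara, Rina, and Idris can make the full 12:20-13:35 slot — that's 3.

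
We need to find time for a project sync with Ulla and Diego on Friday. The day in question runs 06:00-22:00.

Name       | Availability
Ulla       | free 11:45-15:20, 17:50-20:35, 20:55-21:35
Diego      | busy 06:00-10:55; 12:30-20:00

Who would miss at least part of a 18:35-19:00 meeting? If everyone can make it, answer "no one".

Ulla free: 11:45-15:20, 17:50-20:35, 20:55-21:35.
Diego free: 10:55-12:30, 20:00-22:00 (invert busy blocks within the working day).
Ulla: free for 18:35-19:00. Diego: not fully free for 18:35-19:00.

Diego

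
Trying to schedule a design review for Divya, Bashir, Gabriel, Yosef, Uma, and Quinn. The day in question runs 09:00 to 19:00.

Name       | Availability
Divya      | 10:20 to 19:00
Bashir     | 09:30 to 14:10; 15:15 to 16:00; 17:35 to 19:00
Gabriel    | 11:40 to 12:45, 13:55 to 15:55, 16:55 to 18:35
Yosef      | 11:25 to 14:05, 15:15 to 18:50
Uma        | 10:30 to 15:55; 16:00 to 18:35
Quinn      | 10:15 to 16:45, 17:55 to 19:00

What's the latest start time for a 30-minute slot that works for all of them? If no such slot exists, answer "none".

Divya ∩ Bashir: 10:20-14:10, 15:15-16:00, 17:35-19:00.
Divya ∩ Bashir ∩ Gabriel: 11:40-12:45, 13:55-14:10, 15:15-15:55, 17:35-18:35.
Divya ∩ Bashir ∩ Gabriel ∩ Yosef: 11:40-12:45, 13:55-14:05, 15:15-15:55, 17:35-18:35.
Divya ∩ Bashir ∩ Gabriel ∩ Yosef ∩ Uma: 11:40-12:45, 13:55-14:05, 15:15-15:55, 17:35-18:35.
Divya ∩ Bashir ∩ Gabriel ∩ Yosef ∩ Uma ∩ Quinn: 11:40-12:45, 13:55-14:05, 15:15-15:55, 17:55-18:35.
The last common window of at least 30 minutes is 17:55-18:35; a 30-minute meeting can start as late as 18:05 and still end by 18:35.

18:05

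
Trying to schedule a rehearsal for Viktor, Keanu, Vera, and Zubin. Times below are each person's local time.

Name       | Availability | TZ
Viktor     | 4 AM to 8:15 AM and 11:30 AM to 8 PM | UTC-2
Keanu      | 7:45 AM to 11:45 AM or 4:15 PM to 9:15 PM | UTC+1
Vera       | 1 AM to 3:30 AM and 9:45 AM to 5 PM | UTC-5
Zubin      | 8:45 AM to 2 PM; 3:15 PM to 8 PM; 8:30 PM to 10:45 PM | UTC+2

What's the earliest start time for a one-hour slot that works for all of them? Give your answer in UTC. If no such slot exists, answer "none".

Viktor in UTC: 06:00-10:15, 13:30-22:00 (add 2h to convert from UTC-2).
Keanu in UTC: 06:45-10:45, 15:15-20:15 (subtract 1h to convert from UTC+1).
Vera in UTC: 06:00-08:30, 14:45-22:00 (add 5h to convert from UTC-5).
Zubin in UTC: 06:45-12:00, 13:15-18:00, 18:30-20:45 (subtract 2h to convert from UTC+2).
Viktor ∩ Keanu: 06:45-10:15, 15:15-20:15.
Viktor ∩ Keanu ∩ Vera: 06:45-08:30, 15:15-20:15.
Viktor ∩ Keanu ∩ Vera ∩ Zubin: 06:45-08:30, 15:15-18:00, 18:30-20:15.
Those are the intersection windows.
The first common window of at least 60 minutes is 06:45-08:30, so the earliest start is 06:45.

06:45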